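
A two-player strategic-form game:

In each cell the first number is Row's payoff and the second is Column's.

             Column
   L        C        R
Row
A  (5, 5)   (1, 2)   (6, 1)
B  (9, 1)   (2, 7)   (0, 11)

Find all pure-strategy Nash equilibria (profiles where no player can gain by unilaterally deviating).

Mark each player's best response to every combination of opponents' strategies; a profile where every player is best-responding is a pure Nash equilibrium.
Row against L: payoffs 5, 9 → best response B.
Row against C: payoffs 1, 2 → best response B.
Row against R: payoffs 6, 0 → best response A.
Column against A: payoffs 5, 2, 1 → best response L.
Column against B: payoffs 1, 7, 11 → best response R.
No profile is a mutual best response for all players.

There is no pure-strategy Nash equilibrium.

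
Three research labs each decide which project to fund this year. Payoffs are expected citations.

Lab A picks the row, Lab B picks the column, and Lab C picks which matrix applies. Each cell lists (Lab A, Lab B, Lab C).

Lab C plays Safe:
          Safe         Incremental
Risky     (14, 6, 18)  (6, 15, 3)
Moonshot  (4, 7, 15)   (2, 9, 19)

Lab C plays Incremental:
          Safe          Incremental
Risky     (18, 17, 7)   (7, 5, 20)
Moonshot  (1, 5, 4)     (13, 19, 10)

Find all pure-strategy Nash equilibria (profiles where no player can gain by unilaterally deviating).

Check each profile: it is a Nash equilibrium iff no player can strictly gain by switching unilaterally.
(Risky, Safe, Safe): Lab B can switch to Incremental (6 → 15). Not NE.
(Risky, Safe, Incremental): Lab C can switch to Safe (7 → 18). Not NE.
(Risky, Incremental, Safe): Lab C can switch to Incremental (3 → 20). Not NE.
(Risky, Incremental, Incremental): Lab A can switch to Moonshot (7 → 13). Not NE.
(Moonshot, Safe, Safe): Lab A can switch to Risky (4 → 14). Not NE.
(Moonshot, Safe, Incremental): Lab A can switch to Risky (1 → 18). Not NE.
(The remaining 2 profiles each have a profitable deviation by the same check.)

There is no pure-strategy Nash equilibrium.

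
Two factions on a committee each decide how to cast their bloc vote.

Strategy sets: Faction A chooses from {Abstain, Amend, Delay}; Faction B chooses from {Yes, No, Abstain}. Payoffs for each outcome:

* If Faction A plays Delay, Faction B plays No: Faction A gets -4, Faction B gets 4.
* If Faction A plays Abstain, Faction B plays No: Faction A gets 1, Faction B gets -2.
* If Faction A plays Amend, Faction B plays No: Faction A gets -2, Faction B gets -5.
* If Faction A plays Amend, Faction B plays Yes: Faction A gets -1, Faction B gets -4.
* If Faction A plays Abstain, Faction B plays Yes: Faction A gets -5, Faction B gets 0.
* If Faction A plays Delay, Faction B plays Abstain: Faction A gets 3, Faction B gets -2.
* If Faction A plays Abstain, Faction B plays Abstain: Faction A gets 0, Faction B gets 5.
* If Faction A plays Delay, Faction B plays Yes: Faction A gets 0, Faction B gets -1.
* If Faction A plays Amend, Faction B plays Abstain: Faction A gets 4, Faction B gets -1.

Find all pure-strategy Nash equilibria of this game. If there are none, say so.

Pure NE: (Amend, Abstain)

Faction A against Yes: payoffs -5, -1, 0 → best response Delay.
Faction A against No: payoffs 1, -2, -4 → best response Abstain.
Faction A against Abstain: payoffs 0, 4, 3 → best response Amend.
Faction B against Abstain: payoffs 0, -2, 5 → best response Abstain.
Faction B against Amend: payoffs -4, -5, -1 → best response Abstain.
Faction B against Delay: payoffs -1, 4, -2 → best response No.
Mutual best responses: (Amend, Abstain).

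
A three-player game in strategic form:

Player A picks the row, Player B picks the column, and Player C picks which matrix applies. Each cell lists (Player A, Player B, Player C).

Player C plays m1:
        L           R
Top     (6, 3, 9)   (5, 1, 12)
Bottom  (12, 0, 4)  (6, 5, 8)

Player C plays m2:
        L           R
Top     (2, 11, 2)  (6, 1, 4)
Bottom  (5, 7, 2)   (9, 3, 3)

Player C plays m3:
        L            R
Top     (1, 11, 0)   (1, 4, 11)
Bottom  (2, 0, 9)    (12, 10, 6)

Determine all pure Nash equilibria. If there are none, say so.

(Bottom, R, m1)

(Top, L, m1): Player A can switch to Bottom (6 → 12). Not NE.
(Top, L, m2): Player A can switch to Bottom (2 → 5). Not NE.
(Top, L, m3): Player A can switch to Bottom (1 → 2). Not NE.
(Top, R, m1): Player A can switch to Bottom (5 → 6). Not NE.
(Top, R, m2): Player A can switch to Bottom (6 → 9). Not NE.
(Top, R, m3): Player A can switch to Bottom (1 → 12). Not NE.
(Bottom, L, m1): Player B can switch to R (0 → 5). Not NE.
(Bottom, L, m2): Player C can switch to m1 (2 → 4). Not NE.
(Bottom, L, m3): Player B can switch to R (0 → 10). Not NE.
(Bottom, R, m1): Player A gets 6, best alternative 5; Player B gets 5, best alternative 0; Player C gets 8, best alternative 6. No profitable deviation — NE.
(Bottom, R, m2): Player B can switch to L (3 → 7). Not NE.
(The remaining 1 profile has a profitable deviation by the same check.)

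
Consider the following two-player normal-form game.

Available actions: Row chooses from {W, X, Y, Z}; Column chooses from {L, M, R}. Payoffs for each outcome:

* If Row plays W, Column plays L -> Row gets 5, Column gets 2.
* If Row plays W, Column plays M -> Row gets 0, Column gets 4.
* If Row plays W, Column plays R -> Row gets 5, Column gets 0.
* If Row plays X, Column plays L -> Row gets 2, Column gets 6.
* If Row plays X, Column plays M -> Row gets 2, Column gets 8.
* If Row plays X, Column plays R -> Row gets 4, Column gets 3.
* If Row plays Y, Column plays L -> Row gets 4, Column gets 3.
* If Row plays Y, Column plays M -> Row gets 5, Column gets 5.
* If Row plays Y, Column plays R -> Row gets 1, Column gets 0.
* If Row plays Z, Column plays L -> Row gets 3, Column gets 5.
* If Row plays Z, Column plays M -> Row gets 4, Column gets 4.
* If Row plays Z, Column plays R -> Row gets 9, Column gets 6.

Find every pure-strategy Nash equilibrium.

(W, L): Column can switch to M (2 → 4). Not NE.
(W, M): Row can switch to X (0 → 2). Not NE.
(W, R): Row can switch to Z (5 → 9). Not NE.
(X, L): Row can switch to W (2 → 5). Not NE.
(X, M): Row can switch to Y (2 → 5). Not NE.
(X, R): Row can switch to W (4 → 5). Not NE.
(Y, L): Row can switch to W (4 → 5). Not NE.
(Y, M): Row gets 5, best alternative 4; Column gets 5, best alternative 3. No profitable deviation — NE.
(Y, R): Row can switch to W (1 → 5). Not NE.
(Z, R): Row gets 9, best alternative 5; Column gets 6, best alternative 5. No profitable deviation — NE.
(The remaining 2 profiles each have a profitable deviation by the same check.)

Pure-strategy Nash equilibria: (Y, M); (Z, R)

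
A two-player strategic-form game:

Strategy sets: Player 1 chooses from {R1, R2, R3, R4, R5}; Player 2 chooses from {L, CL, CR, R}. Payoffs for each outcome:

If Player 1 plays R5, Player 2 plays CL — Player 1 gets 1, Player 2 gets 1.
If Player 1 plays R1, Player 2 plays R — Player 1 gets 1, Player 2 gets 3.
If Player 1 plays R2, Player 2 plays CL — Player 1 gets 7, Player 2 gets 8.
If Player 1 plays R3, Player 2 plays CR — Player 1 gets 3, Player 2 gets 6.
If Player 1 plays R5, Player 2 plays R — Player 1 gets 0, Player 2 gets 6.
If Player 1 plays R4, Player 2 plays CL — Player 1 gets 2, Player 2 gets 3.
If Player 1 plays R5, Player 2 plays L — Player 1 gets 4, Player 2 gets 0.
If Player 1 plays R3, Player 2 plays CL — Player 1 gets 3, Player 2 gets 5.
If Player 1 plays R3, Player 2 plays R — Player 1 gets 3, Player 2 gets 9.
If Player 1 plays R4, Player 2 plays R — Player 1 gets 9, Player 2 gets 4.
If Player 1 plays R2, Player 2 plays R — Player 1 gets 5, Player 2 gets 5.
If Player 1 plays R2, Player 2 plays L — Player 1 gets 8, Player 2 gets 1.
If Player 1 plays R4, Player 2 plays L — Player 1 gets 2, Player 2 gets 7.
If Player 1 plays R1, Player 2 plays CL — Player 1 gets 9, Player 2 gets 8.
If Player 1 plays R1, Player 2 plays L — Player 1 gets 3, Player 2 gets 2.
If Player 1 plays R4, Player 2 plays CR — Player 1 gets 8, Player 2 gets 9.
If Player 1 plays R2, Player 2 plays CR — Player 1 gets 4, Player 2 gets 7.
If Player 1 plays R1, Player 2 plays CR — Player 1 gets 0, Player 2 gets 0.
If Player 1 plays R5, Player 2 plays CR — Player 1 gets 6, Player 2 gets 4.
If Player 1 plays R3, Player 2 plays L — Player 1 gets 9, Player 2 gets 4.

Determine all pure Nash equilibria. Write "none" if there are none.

The pure Nash equilibria are (R1, CL) and (R4, CR).

(R1, L): Player 1 can switch to R2 (3 → 8). Not NE.
(R1, CL): Player 1 gets 9, best alternative 7; Player 2 gets 8, best alternative 3. No profitable deviation — NE.
(R1, CR): Player 1 can switch to R2 (0 → 4). Not NE.
(R1, R): Player 1 can switch to R2 (1 → 5). Not NE.
(R2, L): Player 1 can switch to R3 (8 → 9). Not NE.
(R2, CL): Player 1 can switch to R1 (7 → 9). Not NE.
(R2, CR): Player 1 can switch to R4 (4 → 8). Not NE.
(R2, R): Player 1 can switch to R4 (5 → 9). Not NE.
(R3, L): Player 2 can switch to CL (4 → 5). Not NE.
(R4, CR): Player 1 gets 8, best alternative 6; Player 2 gets 9, best alternative 7. No profitable deviation — NE.
(The remaining 10 profiles each have a profitable deviation by the same check.)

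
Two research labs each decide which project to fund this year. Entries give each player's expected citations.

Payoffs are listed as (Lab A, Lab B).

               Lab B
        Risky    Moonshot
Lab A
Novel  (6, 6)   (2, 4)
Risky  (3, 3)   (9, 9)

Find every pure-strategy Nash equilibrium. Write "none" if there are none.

Lab A against Risky: payoffs 6, 3 → best response Novel.
Lab A against Moonshot: payoffs 2, 9 → best response Risky.
Lab B against Novel: payoffs 6, 4 → best response Risky.
Lab B against Risky: payoffs 3, 9 → best response Moonshot.
Mutual best responses: (Novel, Risky); (Risky, Moonshot).

(Novel, Risky) and (Risky, Moonshot)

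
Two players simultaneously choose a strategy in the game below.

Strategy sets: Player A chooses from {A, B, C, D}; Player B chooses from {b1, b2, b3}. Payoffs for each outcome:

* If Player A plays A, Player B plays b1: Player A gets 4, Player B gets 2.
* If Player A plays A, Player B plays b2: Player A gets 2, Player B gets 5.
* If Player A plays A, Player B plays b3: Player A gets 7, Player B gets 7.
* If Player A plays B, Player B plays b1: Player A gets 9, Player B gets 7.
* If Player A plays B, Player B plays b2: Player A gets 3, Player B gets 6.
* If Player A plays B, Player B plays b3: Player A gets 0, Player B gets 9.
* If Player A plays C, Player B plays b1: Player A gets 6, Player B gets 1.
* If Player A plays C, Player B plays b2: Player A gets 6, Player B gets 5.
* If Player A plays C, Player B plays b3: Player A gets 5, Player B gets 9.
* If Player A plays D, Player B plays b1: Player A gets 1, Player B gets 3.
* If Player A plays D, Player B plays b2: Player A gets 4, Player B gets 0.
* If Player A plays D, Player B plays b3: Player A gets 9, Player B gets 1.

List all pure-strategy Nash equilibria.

none

For each player, find the best response to each opponent profile; mutual best responses are the pure NE.
Player A against b1: payoffs 4, 9, 6, 1 → best response B.
Player A against b2: payoffs 2, 3, 6, 4 → best response C.
Player A against b3: payoffs 7, 0, 5, 9 → best response D.
Player B against A: payoffs 2, 5, 7 → best response b3.
Player B against B: payoffs 7, 6, 9 → best response b3.
Player B against C: payoffs 1, 5, 9 → best response b3.
Player B against D: payoffs 3, 0, 1 → best response b1.
No profile is a mutual best response for all players.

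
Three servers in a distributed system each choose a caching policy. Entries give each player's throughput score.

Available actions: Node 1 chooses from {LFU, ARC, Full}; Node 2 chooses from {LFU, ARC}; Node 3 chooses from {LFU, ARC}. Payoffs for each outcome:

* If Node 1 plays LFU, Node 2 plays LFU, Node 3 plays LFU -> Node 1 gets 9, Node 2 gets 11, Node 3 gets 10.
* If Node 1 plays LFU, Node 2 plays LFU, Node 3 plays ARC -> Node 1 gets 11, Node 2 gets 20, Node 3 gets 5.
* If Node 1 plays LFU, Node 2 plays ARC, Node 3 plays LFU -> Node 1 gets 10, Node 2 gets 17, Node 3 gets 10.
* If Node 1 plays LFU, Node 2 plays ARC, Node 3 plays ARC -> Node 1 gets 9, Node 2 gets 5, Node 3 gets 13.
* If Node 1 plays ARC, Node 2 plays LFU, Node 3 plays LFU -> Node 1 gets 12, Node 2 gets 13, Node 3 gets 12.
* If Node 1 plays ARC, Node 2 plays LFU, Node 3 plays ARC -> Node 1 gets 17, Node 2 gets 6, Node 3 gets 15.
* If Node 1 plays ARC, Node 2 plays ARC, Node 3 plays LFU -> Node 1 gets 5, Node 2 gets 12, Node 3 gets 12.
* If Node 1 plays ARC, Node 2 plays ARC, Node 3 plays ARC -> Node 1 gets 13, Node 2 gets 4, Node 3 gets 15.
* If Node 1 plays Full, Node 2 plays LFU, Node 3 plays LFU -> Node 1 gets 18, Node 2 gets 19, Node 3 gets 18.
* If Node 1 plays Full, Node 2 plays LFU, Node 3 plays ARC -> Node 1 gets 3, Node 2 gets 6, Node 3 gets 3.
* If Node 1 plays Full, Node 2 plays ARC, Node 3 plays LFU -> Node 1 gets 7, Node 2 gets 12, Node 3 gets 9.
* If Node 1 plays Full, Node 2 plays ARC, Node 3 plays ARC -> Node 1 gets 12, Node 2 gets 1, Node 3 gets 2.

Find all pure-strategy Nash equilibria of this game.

Node 1 against (LFU, LFU): payoffs 9, 12, 18 → best response Full.
Node 1 against (LFU, ARC): payoffs 11, 17, 3 → best response ARC.
Node 1 against (ARC, LFU): payoffs 10, 5, 7 → best response LFU.
Node 1 against (ARC, ARC): payoffs 9, 13, 12 → best response ARC.
Node 2 against (LFU, LFU): payoffs 11, 17 → best response ARC.
Node 2 against (LFU, ARC): payoffs 20, 5 → best response LFU.
Node 2 against (ARC, LFU): payoffs 13, 12 → best response LFU.
Node 2 against (ARC, ARC): payoffs 6, 4 → best response LFU.
Node 2 against (Full, LFU): payoffs 19, 12 → best response LFU.
Node 2 against (Full, ARC): payoffs 6, 1 → best response LFU.
Node 3 against (LFU, LFU): payoffs 10, 5 → best response LFU.
Node 3 against (LFU, ARC): payoffs 10, 13 → best response ARC.
Node 3 against (ARC, LFU): payoffs 12, 15 → best response ARC.
Node 3 against (ARC, ARC): payoffs 12, 15 → best response ARC.
Node 3 against (Full, LFU): payoffs 18, 3 → best response LFU.
Node 3 against (Full, ARC): payoffs 9, 2 → best response LFU.
Mutual best responses: (ARC, LFU, ARC); (Full, LFU, LFU).

Pure-strategy Nash equilibria: (ARC, LFU, ARC) and (Full, LFU, LFU)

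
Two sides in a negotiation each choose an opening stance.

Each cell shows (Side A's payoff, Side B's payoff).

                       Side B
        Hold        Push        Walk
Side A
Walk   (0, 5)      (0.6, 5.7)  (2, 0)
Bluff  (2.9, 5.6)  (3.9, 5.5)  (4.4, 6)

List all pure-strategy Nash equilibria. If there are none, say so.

(Walk, Hold): Side A can switch to Bluff (0 → 2.9). Not NE.
(Walk, Push): Side A can switch to Bluff (0.6 → 3.9). Not NE.
(Walk, Walk): Side A can switch to Bluff (2 → 4.4). Not NE.
(Bluff, Hold): Side B can switch to Walk (5.6 → 6). Not NE.
(Bluff, Push): Side B can switch to Hold (5.5 → 5.6). Not NE.
(Bluff, Walk): Side A gets 4.4, best alternative 2; Side B gets 6, best alternative 5.6. No profitable deviation — NE.

The unique pure-strategy Nash equilibrium is (Bluff, Walk).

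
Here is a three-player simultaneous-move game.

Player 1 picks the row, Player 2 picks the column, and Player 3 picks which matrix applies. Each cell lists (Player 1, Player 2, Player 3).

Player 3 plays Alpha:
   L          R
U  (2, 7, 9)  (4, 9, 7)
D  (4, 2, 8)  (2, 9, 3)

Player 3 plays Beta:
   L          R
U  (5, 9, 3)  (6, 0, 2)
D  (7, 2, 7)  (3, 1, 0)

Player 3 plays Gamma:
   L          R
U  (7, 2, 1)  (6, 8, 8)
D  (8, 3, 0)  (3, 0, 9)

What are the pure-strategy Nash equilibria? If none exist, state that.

Pure NE: (U, R, Gamma)

(U, L, Alpha): Player 1 can switch to D (2 → 4). Not NE.
(U, L, Beta): Player 1 can switch to D (5 → 7). Not NE.
(U, L, Gamma): Player 1 can switch to D (7 → 8). Not NE.
(U, R, Alpha): Player 3 can switch to Gamma (7 → 8). Not NE.
(U, R, Beta): Player 2 can switch to L (0 → 9). Not NE.
(U, R, Gamma): Player 1 gets 6, best alternative 3; Player 2 gets 8, best alternative 2; Player 3 gets 8, best alternative 7. No profitable deviation — NE.
(D, L, Alpha): Player 2 can switch to R (2 → 9). Not NE.
(D, L, Beta): Player 3 can switch to Alpha (7 → 8). Not NE.
(D, L, Gamma): Player 3 can switch to Alpha (0 → 8). Not NE.
(D, R, Alpha): Player 1 can switch to U (2 → 4). Not NE.
(D, R, Beta): Player 1 can switch to U (3 → 6). Not NE.
(D, R, Gamma): Player 1 can switch to U (3 → 6). Not NE.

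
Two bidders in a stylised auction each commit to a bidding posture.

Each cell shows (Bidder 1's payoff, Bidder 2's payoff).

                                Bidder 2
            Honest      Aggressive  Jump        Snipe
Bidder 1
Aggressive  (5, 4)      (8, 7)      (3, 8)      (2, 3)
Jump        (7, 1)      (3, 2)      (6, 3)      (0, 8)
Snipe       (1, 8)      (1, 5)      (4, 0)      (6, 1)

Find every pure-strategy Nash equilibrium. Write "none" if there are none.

none

(Aggressive, Honest): Bidder 1 can switch to Jump (5 → 7). Not NE.
(Aggressive, Aggressive): Bidder 2 can switch to Jump (7 → 8). Not NE.
(Aggressive, Jump): Bidder 1 can switch to Jump (3 → 6). Not NE.
(Aggressive, Snipe): Bidder 1 can switch to Snipe (2 → 6). Not NE.
(Jump, Honest): Bidder 2 can switch to Aggressive (1 → 2). Not NE.
(Jump, Aggressive): Bidder 1 can switch to Aggressive (3 → 8). Not NE.
(Jump, Jump): Bidder 2 can switch to Snipe (3 → 8). Not NE.
(Jump, Snipe): Bidder 1 can switch to Aggressive (0 → 2). Not NE.
(The remaining 4 profiles each have a profitable deviation by the same check.)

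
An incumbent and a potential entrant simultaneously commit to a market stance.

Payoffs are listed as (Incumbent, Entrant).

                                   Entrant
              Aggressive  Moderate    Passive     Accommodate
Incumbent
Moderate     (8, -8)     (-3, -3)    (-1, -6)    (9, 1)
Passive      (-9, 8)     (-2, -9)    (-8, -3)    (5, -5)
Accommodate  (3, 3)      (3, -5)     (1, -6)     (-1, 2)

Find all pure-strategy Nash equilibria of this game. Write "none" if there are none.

For each player, find the best response to each opponent profile; mutual best responses are the pure NE.
Incumbent against Aggressive: payoffs 8, -9, 3 → best response Moderate.
Incumbent against Moderate: payoffs -3, -2, 3 → best response Accommodate.
Incumbent against Passive: payoffs -1, -8, 1 → best response Accommodate.
Incumbent against Accommodate: payoffs 9, 5, -1 → best response Moderate.
Entrant against Moderate: payoffs -8, -3, -6, 1 → best response Accommodate.
Entrant against Passive: payoffs 8, -9, -3, -5 → best response Aggressive.
Entrant against Accommodate: payoffs 3, -5, -6, 2 → best response Aggressive.
Mutual best responses: (Moderate, Accommodate).

(Moderate, Accommodate)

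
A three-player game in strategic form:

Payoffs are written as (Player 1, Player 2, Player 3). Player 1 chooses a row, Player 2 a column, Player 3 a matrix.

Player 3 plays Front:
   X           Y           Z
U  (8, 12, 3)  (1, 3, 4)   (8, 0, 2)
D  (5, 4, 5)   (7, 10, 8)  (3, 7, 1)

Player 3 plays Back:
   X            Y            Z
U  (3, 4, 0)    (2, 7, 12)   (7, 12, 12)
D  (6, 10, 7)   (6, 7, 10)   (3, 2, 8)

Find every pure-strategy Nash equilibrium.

(U, X, Front): Player 1 gets 8, best alternative 5; Player 2 gets 12, best alternative 3; Player 3 gets 3, best alternative 0. No profitable deviation — NE.
(U, X, Back): Player 1 can switch to D (3 → 6). Not NE.
(U, Y, Front): Player 1 can switch to D (1 → 7). Not NE.
(U, Y, Back): Player 1 can switch to D (2 → 6). Not NE.
(U, Z, Front): Player 2 can switch to X (0 → 12). Not NE.
(U, Z, Back): Player 1 gets 7, best alternative 3; Player 2 gets 12, best alternative 7; Player 3 gets 12, best alternative 2. No profitable deviation — NE.
(D, X, Front): Player 1 can switch to U (5 → 8). Not NE.
(D, X, Back): Player 1 gets 6, best alternative 3; Player 2 gets 10, best alternative 7; Player 3 gets 7, best alternative 5. No profitable deviation — NE.
(D, Y, Front): Player 3 can switch to Back (8 → 10). Not NE.
(The remaining 3 profiles each have a profitable deviation by the same check.)

Pure-strategy Nash equilibria: (U, X, Front) and (U, Z, Back) and (D, X, Back)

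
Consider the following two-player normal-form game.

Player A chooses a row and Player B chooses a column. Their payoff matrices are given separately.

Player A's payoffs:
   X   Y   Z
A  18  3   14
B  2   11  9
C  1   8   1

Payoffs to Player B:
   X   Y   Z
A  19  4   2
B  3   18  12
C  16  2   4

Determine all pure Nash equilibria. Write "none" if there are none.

(A, X): Player A gets 18, best alternative 2; Player B gets 19, best alternative 4. No profitable deviation — NE.
(A, Y): Player A can switch to B (3 → 11). Not NE.
(A, Z): Player B can switch to X (2 → 19). Not NE.
(B, X): Player A can switch to A (2 → 18). Not NE.
(B, Y): Player A gets 11, best alternative 8; Player B gets 18, best alternative 12. No profitable deviation — NE.
(B, Z): Player A can switch to A (9 → 14). Not NE.
(C, X): Player A can switch to A (1 → 18). Not NE.
(C, Y): Player A can switch to B (8 → 11). Not NE.
(C, Z): Player A can switch to A (1 → 14). Not NE.

The pure Nash equilibria are (A, X), (B, Y).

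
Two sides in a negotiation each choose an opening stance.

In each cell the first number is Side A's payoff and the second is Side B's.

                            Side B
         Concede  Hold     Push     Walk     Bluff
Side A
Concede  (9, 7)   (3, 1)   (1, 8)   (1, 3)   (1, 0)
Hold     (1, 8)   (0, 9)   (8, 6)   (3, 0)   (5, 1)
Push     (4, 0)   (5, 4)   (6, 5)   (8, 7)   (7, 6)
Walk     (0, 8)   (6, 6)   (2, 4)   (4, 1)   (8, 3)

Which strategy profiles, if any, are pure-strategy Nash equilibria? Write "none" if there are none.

The unique pure-strategy Nash equilibrium is (Push, Walk).

Mark each player's best response to every combination of opponents' strategies; a profile where every player is best-responding is a pure Nash equilibrium.
Side A against Concede: payoffs 9, 1, 4, 0 → best response Concede.
Side A against Hold: payoffs 3, 0, 5, 6 → best response Walk.
Side A against Push: payoffs 1, 8, 6, 2 → best response Hold.
Side A against Walk: payoffs 1, 3, 8, 4 → best response Push.
Side A against Bluff: payoffs 1, 5, 7, 8 → best response Walk.
Side B against Concede: payoffs 7, 1, 8, 3, 0 → best response Push.
Side B against Hold: payoffs 8, 9, 6, 0, 1 → best response Hold.
Side B against Push: payoffs 0, 4, 5, 7, 6 → best response Walk.
Side B against Walk: payoffs 8, 6, 4, 1, 3 → best response Concede.
Mutual best responses: (Push, Walk).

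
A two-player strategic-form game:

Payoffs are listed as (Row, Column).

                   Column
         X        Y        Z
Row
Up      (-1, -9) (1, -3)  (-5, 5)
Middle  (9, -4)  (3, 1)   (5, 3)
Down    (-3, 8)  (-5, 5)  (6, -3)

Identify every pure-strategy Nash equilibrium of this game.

For each player, find the best response to each opponent profile; mutual best responses are the pure NE.
Row against X: payoffs -1, 9, -3 → best response Middle.
Row against Y: payoffs 1, 3, -5 → best response Middle.
Row against Z: payoffs -5, 5, 6 → best response Down.
Column against Up: payoffs -9, -3, 5 → best response Z.
Column against Middle: payoffs -4, 1, 3 → best response Z.
Column against Down: payoffs 8, 5, -3 → best response X.
No profile is a mutual best response for all players.

No pure-strategy Nash equilibrium.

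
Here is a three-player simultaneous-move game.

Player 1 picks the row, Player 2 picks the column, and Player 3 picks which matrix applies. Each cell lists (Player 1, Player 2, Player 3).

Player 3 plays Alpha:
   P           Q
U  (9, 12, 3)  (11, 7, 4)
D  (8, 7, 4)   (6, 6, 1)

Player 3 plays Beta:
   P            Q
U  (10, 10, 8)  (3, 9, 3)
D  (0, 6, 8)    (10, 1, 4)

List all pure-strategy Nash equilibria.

The unique pure-strategy Nash equilibrium is (U, P, Beta).

Player 1 against (P, Alpha): payoffs 9, 8 → best response U.
Player 1 against (P, Beta): payoffs 10, 0 → best response U.
Player 1 against (Q, Alpha): payoffs 11, 6 → best response U.
Player 1 against (Q, Beta): payoffs 3, 10 → best response D.
Player 2 against (U, Alpha): payoffs 12, 7 → best response P.
Player 2 against (U, Beta): payoffs 10, 9 → best response P.
Player 2 against (D, Alpha): payoffs 7, 6 → best response P.
Player 2 against (D, Beta): payoffs 6, 1 → best response P.
Player 3 against (U, P): payoffs 3, 8 → best response Beta.
Player 3 against (U, Q): payoffs 4, 3 → best response Alpha.
Player 3 against (D, P): payoffs 4, 8 → best response Beta.
Player 3 against (D, Q): payoffs 1, 4 → best response Beta.
Mutual best responses: (U, P, Beta).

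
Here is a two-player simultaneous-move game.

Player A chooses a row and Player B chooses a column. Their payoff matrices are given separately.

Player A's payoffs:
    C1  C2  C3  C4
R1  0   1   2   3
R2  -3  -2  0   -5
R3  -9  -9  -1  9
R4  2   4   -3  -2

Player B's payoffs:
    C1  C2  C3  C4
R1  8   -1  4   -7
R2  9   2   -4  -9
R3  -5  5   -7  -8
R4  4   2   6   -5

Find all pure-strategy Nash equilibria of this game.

Player A against C1: payoffs 0, -3, -9, 2 → best response R4.
Player A against C2: payoffs 1, -2, -9, 4 → best response R4.
Player A against C3: payoffs 2, 0, -1, -3 → best response R1.
Player A against C4: payoffs 3, -5, 9, -2 → best response R3.
Player B against R1: payoffs 8, -1, 4, -7 → best response C1.
Player B against R2: payoffs 9, 2, -4, -9 → best response C1.
Player B against R3: payoffs -5, 5, -7, -8 → best response C2.
Player B against R4: payoffs 4, 2, 6, -5 → best response C3.
No profile is a mutual best response for all players.

none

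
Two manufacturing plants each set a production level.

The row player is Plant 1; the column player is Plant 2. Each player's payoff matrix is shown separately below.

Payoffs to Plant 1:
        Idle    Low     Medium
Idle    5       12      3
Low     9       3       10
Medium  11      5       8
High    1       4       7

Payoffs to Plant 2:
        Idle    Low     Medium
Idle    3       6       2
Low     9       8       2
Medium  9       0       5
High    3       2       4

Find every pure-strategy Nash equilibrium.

Mark each player's best response to every combination of opponents' strategies; a profile where every player is best-responding is a pure Nash equilibrium.
Plant 1 against Idle: payoffs 5, 9, 11, 1 → best response Medium.
Plant 1 against Low: payoffs 12, 3, 5, 4 → best response Idle.
Plant 1 against Medium: payoffs 3, 10, 8, 7 → best response Low.
Plant 2 against Idle: payoffs 3, 6, 2 → best response Low.
Plant 2 against Low: payoffs 9, 8, 2 → best response Idle.
Plant 2 against Medium: payoffs 9, 0, 5 → best response Idle.
Plant 2 against High: payoffs 3, 2, 4 → best response Medium.
Mutual best responses: (Idle, Low); (Medium, Idle).

(Idle, Low) and (Medium, Idle)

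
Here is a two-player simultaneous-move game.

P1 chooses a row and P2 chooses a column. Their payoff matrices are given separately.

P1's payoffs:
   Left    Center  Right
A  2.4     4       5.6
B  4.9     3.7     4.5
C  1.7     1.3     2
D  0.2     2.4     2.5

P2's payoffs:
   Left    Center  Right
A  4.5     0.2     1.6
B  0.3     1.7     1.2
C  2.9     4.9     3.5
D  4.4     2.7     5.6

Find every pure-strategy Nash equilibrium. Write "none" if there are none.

No pure-strategy Nash equilibrium.

For each strategy profile, look for a profitable unilateral deviation.
(A, Left): P1 can switch to B (2.4 → 4.9). Not NE.
(A, Center): P2 can switch to Left (0.2 → 4.5). Not NE.
(A, Right): P2 can switch to Left (1.6 → 4.5). Not NE.
(B, Left): P2 can switch to Center (0.3 → 1.7). Not NE.
(B, Center): P1 can switch to A (3.7 → 4). Not NE.
(B, Right): P1 can switch to A (4.5 → 5.6). Not NE.
(C, Left): P1 can switch to A (1.7 → 2.4). Not NE.
(C, Center): P1 can switch to A (1.3 → 4). Not NE.
(The remaining 4 profiles each have a profitable deviation by the same check.)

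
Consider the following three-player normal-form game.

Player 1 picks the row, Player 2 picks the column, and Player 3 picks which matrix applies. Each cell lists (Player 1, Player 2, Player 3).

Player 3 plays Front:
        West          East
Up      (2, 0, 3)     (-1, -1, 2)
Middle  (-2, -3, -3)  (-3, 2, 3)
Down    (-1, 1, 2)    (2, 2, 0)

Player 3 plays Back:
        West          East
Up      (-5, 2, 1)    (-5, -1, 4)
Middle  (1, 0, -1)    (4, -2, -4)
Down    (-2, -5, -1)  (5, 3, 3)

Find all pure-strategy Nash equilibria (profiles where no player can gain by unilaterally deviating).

(Up, West, Front), (Middle, West, Back), (Down, East, Back)

Player 1 against (West, Front): payoffs 2, -2, -1 → best response Up.
Player 1 against (West, Back): payoffs -5, 1, -2 → best response Middle.
Player 1 against (East, Front): payoffs -1, -3, 2 → best response Down.
Player 1 against (East, Back): payoffs -5, 4, 5 → best response Down.
Player 2 against (Up, Front): payoffs 0, -1 → best response West.
Player 2 against (Up, Back): payoffs 2, -1 → best response West.
Player 2 against (Middle, Front): payoffs -3, 2 → best response East.
Player 2 against (Middle, Back): payoffs 0, -2 → best response West.
Player 2 against (Down, Front): payoffs 1, 2 → best response East.
Player 2 against (Down, Back): payoffs -5, 3 → best response East.
Player 3 against (Up, West): payoffs 3, 1 → best response Front.
Player 3 against (Up, East): payoffs 2, 4 → best response Back.
Player 3 against (Middle, West): payoffs -3, -1 → best response Back.
Player 3 against (Middle, East): payoffs 3, -4 → best response Front.
Player 3 against (Down, West): payoffs 2, -1 → best response Front.
Player 3 against (Down, East): payoffs 0, 3 → best response Back.
Mutual best responses: (Up, West, Front); (Middle, West, Back); (Down, East, Back).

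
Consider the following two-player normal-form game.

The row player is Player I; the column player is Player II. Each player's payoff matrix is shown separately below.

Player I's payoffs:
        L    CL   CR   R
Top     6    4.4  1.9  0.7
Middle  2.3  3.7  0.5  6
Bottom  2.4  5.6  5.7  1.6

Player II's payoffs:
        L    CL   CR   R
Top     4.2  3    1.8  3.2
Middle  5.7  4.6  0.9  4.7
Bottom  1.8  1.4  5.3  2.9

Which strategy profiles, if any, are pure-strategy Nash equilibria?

The pure Nash equilibria are (Top, L), (Bottom, CR).

Player I against L: payoffs 6, 2.3, 2.4 → best response Top.
Player I against CL: payoffs 4.4, 3.7, 5.6 → best response Bottom.
Player I against CR: payoffs 1.9, 0.5, 5.7 → best response Bottom.
Player I against R: payoffs 0.7, 6, 1.6 → best response Middle.
Player II against Top: payoffs 4.2, 3, 1.8, 3.2 → best response L.
Player II against Middle: payoffs 5.7, 4.6, 0.9, 4.7 → best response L.
Player II against Bottom: payoffs 1.8, 1.4, 5.3, 2.9 → best response CR.
Mutual best responses: (Top, L); (Bottom, CR).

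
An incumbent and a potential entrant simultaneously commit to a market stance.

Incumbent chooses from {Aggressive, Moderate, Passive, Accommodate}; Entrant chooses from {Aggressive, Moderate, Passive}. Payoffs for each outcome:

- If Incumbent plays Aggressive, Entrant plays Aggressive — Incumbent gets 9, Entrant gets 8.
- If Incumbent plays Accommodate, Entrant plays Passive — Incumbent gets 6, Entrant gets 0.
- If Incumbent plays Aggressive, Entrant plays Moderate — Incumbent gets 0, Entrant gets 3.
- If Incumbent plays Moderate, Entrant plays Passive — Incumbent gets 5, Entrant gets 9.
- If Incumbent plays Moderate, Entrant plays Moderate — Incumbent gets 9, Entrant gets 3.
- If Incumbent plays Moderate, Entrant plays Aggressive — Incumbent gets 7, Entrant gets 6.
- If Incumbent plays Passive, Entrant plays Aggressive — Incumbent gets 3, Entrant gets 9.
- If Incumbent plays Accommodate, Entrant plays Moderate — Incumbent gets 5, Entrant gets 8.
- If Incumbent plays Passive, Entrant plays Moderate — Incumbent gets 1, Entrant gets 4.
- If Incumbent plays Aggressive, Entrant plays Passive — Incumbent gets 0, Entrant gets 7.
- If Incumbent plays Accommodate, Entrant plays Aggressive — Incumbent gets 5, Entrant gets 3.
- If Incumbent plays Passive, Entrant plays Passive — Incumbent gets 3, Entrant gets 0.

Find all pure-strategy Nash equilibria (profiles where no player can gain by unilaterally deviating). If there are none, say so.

The unique pure-strategy Nash equilibrium is (Aggressive, Aggressive).

(Aggressive, Aggressive): Incumbent gets 9, best alternative 7; Entrant gets 8, best alternative 7. No profitable deviation — NE.
(Aggressive, Moderate): Incumbent can switch to Moderate (0 → 9). Not NE.
(Aggressive, Passive): Incumbent can switch to Moderate (0 → 5). Not NE.
(Moderate, Aggressive): Incumbent can switch to Aggressive (7 → 9). Not NE.
(Moderate, Moderate): Entrant can switch to Aggressive (3 → 6). Not NE.
(Moderate, Passive): Incumbent can switch to Accommodate (5 → 6). Not NE.
(Passive, Aggressive): Incumbent can switch to Aggressive (3 → 9). Not NE.
(Passive, Moderate): Incumbent can switch to Moderate (1 → 9). Not NE.
(Passive, Passive): Incumbent can switch to Moderate (3 → 5). Not NE.
(Accommodate, Aggressive): Incumbent can switch to Aggressive (5 → 9). Not NE.
(Accommodate, Moderate): Incumbent can switch to Moderate (5 → 9). Not NE.
(The remaining 1 profile has a profitable deviation by the same check.)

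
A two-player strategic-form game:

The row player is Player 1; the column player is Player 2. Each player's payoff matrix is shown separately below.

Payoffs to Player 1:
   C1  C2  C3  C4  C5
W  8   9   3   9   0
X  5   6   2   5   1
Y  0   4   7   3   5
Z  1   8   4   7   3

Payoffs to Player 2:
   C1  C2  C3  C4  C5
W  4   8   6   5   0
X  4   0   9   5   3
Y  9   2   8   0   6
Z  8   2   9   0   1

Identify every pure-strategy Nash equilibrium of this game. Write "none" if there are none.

Player 1 against C1: payoffs 8, 5, 0, 1 → best response W.
Player 1 against C2: payoffs 9, 6, 4, 8 → best response W.
Player 1 against C3: payoffs 3, 2, 7, 4 → best response Y.
Player 1 against C4: payoffs 9, 5, 3, 7 → best response W.
Player 1 against C5: payoffs 0, 1, 5, 3 → best response Y.
Player 2 against W: payoffs 4, 8, 6, 5, 0 → best response C2.
Player 2 against X: payoffs 4, 0, 9, 5, 3 → best response C3.
Player 2 against Y: payoffs 9, 2, 8, 0, 6 → best response C1.
Player 2 against Z: payoffs 8, 2, 9, 0, 1 → best response C3.
Mutual best responses: (W, C2).

The unique pure-strategy Nash equilibrium is (W, C2).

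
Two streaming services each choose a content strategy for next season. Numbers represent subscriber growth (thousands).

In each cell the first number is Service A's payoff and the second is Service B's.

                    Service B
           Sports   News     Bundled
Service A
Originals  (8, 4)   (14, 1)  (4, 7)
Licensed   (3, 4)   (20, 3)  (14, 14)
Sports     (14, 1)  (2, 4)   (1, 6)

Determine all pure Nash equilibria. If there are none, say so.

Service A against Sports: payoffs 8, 3, 14 → best response Sports.
Service A against News: payoffs 14, 20, 2 → best response Licensed.
Service A against Bundled: payoffs 4, 14, 1 → best response Licensed.
Service B against Originals: payoffs 4, 1, 7 → best response Bundled.
Service B against Licensed: payoffs 4, 3, 14 → best response Bundled.
Service B against Sports: payoffs 1, 4, 6 → best response Bundled.
Mutual best responses: (Licensed, Bundled).

(Licensed, Bundled)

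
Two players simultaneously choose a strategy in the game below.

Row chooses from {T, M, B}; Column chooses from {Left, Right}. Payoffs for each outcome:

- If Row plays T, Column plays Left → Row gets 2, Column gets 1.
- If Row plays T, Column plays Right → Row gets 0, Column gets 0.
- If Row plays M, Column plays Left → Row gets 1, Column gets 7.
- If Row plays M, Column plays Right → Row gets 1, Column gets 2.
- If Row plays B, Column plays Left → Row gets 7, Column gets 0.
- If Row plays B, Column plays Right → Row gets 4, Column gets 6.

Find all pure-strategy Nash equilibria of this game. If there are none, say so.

(B, Right)

Row against Left: payoffs 2, 1, 7 → best response B.
Row against Right: payoffs 0, 1, 4 → best response B.
Column against T: payoffs 1, 0 → best response Left.
Column against M: payoffs 7, 2 → best response Left.
Column against B: payoffs 0, 6 → best response Right.
Mutual best responses: (B, Right).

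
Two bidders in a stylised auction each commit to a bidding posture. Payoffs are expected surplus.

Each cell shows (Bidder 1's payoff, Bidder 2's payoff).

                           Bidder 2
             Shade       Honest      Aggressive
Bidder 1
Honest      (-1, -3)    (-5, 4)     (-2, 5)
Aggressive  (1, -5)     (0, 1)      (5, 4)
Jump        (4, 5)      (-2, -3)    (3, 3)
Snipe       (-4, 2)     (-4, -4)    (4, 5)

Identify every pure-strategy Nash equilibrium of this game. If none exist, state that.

Pure-strategy Nash equilibria: (Aggressive, Aggressive) and (Jump, Shade)

Bidder 1 against Shade: payoffs -1, 1, 4, -4 → best response Jump.
Bidder 1 against Honest: payoffs -5, 0, -2, -4 → best response Aggressive.
Bidder 1 against Aggressive: payoffs -2, 5, 3, 4 → best response Aggressive.
Bidder 2 against Honest: payoffs -3, 4, 5 → best response Aggressive.
Bidder 2 against Aggressive: payoffs -5, 1, 4 → best response Aggressive.
Bidder 2 against Jump: payoffs 5, -3, 3 → best response Shade.
Bidder 2 against Snipe: payoffs 2, -4, 5 → best response Aggressive.
Mutual best responses: (Aggressive, Aggressive); (Jump, Shade).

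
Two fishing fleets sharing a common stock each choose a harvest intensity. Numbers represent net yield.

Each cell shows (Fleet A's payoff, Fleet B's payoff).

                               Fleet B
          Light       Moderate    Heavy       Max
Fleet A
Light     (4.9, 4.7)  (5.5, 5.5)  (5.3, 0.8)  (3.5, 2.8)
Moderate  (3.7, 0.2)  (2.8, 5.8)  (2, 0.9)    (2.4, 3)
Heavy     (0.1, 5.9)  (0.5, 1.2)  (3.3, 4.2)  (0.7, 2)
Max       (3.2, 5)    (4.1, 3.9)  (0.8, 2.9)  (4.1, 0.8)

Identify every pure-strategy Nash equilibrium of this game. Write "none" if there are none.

The unique pure-strategy Nash equilibrium is (Light, Moderate).

For each player, find the best response to each opponent profile; mutual best responses are the pure NE.
Fleet A against Light: payoffs 4.9, 3.7, 0.1, 3.2 → best response Light.
Fleet A against Moderate: payoffs 5.5, 2.8, 0.5, 4.1 → best response Light.
Fleet A against Heavy: payoffs 5.3, 2, 3.3, 0.8 → best response Light.
Fleet A against Max: payoffs 3.5, 2.4, 0.7, 4.1 → best response Max.
Fleet B against Light: payoffs 4.7, 5.5, 0.8, 2.8 → best response Moderate.
Fleet B against Moderate: payoffs 0.2, 5.8, 0.9, 3 → best response Moderate.
Fleet B against Heavy: payoffs 5.9, 1.2, 4.2, 2 → best response Light.
Fleet B against Max: payoffs 5, 3.9, 2.9, 0.8 → best response Light.
Mutual best responses: (Light, Moderate).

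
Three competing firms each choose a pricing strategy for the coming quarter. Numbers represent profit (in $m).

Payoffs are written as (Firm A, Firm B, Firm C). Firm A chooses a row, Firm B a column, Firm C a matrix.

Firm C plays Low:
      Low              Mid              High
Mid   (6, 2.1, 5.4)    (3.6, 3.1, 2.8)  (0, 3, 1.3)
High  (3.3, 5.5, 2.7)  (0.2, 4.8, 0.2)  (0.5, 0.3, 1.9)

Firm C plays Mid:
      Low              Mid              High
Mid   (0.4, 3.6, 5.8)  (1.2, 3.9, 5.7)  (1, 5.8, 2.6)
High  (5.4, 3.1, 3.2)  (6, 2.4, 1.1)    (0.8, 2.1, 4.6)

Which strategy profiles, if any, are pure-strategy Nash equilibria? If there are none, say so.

Firm A against (Low, Low): payoffs 6, 3.3 → best response Mid.
Firm A against (Low, Mid): payoffs 0.4, 5.4 → best response High.
Firm A against (Mid, Low): payoffs 3.6, 0.2 → best response Mid.
Firm A against (Mid, Mid): payoffs 1.2, 6 → best response High.
Firm A against (High, Low): payoffs 0, 0.5 → best response High.
Firm A against (High, Mid): payoffs 1, 0.8 → best response Mid.
Firm B against (Mid, Low): payoffs 2.1, 3.1, 3 → best response Mid.
Firm B against (Mid, Mid): payoffs 3.6, 3.9, 5.8 → best response High.
Firm B against (High, Low): payoffs 5.5, 4.8, 0.3 → best response Low.
Firm B against (High, Mid): payoffs 3.1, 2.4, 2.1 → best response Low.
Firm C against (Mid, Low): payoffs 5.4, 5.8 → best response Mid.
Firm C against (Mid, Mid): payoffs 2.8, 5.7 → best response Mid.
Firm C against (Mid, High): payoffs 1.3, 2.6 → best response Mid.
Firm C against (High, Low): payoffs 2.7, 3.2 → best response Mid.
Firm C against (High, Mid): payoffs 0.2, 1.1 → best response Mid.
Firm C against (High, High): payoffs 1.9, 4.6 → best response Mid.
Mutual best responses: (Mid, High, Mid); (High, Low, Mid).

(Mid, High, Mid); (High, Low, Mid)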